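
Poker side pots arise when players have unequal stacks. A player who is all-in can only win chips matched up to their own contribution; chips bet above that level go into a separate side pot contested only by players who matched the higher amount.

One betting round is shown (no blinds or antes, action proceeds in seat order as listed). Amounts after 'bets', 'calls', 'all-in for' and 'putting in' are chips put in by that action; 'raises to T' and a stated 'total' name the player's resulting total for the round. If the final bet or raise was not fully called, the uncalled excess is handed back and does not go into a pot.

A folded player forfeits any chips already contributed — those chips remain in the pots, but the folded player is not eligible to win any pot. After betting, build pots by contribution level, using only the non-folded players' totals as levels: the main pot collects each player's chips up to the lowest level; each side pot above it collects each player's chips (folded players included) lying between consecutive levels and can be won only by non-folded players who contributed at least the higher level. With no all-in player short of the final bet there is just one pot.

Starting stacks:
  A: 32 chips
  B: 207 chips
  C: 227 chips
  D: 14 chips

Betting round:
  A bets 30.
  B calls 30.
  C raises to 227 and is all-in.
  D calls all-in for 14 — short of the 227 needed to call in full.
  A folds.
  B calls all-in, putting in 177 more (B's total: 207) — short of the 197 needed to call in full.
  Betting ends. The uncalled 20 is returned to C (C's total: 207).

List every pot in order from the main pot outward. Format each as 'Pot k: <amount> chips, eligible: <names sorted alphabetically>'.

Contributions (after 20 returned to C): A=30, B=207, C=207, D=14
Folded: A
Pot levels (distinct totals of non-folded players): 14, 207
Layer 1-14: 14 each from A, B, C, D = 14*4 = 56 chips; eligible B, C, D
Layer 15-207: A 16 + B 193 + C 193 = 402 chips; eligible B, C

Pot 1: 56 chips, eligible: B, C, D
Pot 2: 402 chips, eligible: B, C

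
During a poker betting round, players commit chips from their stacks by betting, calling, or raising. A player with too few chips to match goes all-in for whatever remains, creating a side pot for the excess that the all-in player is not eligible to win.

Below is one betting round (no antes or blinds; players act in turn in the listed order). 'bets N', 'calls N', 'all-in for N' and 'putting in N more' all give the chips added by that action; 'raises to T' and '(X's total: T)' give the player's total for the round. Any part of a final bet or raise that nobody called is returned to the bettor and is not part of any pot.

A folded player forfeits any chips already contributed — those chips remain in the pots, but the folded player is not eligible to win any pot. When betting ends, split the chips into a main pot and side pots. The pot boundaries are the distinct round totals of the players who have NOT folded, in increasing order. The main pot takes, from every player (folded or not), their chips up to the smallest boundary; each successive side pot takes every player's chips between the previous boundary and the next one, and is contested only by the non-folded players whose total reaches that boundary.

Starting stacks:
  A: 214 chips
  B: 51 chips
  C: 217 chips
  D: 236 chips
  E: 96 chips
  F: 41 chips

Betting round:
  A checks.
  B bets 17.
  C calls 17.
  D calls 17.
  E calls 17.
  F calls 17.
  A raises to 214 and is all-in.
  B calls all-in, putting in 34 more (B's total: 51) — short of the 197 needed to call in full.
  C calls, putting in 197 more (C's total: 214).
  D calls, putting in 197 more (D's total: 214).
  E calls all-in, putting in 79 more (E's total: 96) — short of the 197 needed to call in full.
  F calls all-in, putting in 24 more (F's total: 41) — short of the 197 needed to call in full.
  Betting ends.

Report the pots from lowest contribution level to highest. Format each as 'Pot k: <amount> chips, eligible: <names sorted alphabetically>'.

Contributions: A=214, B=51, C=214, D=214, E=96, F=41
Pot levels (distinct totals of non-folded players): 41, 51, 96, 214
Layer 1-41: 41 each from A, B, C, D, E, F = 41*6 = 246 chips; eligible A, B, C, D, E, F
Layer 42-51: 10 each from A, B, C, D, E = 10*5 = 50 chips; eligible A, B, C, D, E
Layer 52-96: 45 each from A, C, D, E = 45*4 = 180 chips; eligible A, C, D, E
Layer 97-214: 118 each from A, C, D = 118*3 = 354 chips; eligible A, C, D

Pot 1: 246 chips, eligible: A, B, C, D, E, F
Pot 2: 50 chips, eligible: A, B, C, D, E
Pot 3: 180 chips, eligible: A, C, D, E
Pot 4: 354 chips, eligible: A, C, D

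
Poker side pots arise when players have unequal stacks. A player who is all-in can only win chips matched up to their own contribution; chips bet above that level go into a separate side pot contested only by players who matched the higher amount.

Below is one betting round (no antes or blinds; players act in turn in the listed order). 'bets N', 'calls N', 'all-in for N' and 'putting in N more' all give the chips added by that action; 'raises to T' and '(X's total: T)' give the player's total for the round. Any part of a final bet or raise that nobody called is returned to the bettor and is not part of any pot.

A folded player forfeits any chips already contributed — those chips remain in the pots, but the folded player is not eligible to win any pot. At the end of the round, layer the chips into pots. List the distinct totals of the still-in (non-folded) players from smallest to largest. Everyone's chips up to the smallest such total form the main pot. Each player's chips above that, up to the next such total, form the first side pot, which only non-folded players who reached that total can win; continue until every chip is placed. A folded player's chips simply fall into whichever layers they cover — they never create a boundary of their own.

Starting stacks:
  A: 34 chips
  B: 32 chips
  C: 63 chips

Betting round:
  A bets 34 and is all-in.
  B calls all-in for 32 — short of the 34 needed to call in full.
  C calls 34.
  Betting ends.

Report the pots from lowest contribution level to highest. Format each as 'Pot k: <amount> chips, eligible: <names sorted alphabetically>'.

Pot 1: 96 chips, eligible: A, B, C
Pot 2: 4 chips, eligible: A, C

Derivation:
Contributions: A=34, B=32, C=34
Pot levels (distinct totals of non-folded players): 32, 34
Layer 1-32: 32 each from A, B, C = 32*3 = 96 chips; eligible A, B, C
Layer 33-34: 2 each from A, C = 2*2 = 4 chips; eligible A, C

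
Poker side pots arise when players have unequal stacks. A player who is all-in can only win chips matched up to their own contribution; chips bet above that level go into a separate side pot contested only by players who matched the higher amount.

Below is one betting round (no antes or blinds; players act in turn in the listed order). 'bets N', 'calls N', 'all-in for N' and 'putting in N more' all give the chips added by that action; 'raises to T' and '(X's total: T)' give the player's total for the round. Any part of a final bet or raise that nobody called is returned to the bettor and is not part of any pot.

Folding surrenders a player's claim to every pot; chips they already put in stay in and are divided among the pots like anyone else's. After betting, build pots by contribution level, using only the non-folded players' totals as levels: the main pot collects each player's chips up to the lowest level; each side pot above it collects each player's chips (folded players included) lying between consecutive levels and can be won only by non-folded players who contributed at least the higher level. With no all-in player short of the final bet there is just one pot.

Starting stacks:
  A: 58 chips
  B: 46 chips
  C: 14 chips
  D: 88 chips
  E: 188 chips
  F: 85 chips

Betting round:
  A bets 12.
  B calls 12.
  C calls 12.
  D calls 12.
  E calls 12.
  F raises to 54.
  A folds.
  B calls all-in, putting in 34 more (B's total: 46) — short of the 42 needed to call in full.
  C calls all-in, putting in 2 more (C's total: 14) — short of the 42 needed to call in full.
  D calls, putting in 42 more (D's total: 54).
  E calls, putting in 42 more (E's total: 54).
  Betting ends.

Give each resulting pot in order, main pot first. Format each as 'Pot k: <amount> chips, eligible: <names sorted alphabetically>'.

Contributions: A=12, B=46, C=14, D=54, E=54, F=54
Folded: A
Pot levels (distinct totals of non-folded players): 14, 46, 54
Layer 1-14: A 12 + B 14 + C 14 + D 14 + E 14 + F 14 = 82 chips; eligible B, C, D, E, F
Layer 15-46: 32 each from B, D, E, F = 32*4 = 128 chips; eligible B, D, E, F
Layer 47-54: 8 each from D, E, F = 8*3 = 24 chips; eligible D, E, F

Pot 1: 82 chips, eligible: B, C, D, E, F
Pot 2: 128 chips, eligible: B, D, E, F
Pot 3: 24 chips, eligible: D, E, F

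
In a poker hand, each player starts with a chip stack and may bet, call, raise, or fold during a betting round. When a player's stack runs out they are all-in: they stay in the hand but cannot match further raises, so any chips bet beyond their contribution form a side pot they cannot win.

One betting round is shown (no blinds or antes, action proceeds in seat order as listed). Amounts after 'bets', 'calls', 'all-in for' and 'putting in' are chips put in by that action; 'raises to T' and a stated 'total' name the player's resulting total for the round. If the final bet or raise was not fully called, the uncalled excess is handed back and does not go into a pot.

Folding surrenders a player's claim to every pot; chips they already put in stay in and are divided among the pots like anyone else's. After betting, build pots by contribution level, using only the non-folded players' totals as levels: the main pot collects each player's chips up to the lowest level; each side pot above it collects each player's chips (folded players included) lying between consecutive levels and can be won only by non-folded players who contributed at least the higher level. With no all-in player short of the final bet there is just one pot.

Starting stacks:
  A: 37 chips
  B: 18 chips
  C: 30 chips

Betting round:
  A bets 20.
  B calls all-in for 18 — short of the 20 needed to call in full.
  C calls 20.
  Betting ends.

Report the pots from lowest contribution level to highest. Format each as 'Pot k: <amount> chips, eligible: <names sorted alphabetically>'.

Pot 1: 54 chips, eligible: A, B, C
Pot 2: 4 chips, eligible: A, C

Derivation:
Contributions: A=20, B=18, C=20
Pot levels (distinct totals of non-folded players): 18, 20
Layer 1-18: 18 each from A, B, C = 18*3 = 54 chips; eligible A, B, C
Layer 19-20: 2 each from A, C = 2*2 = 4 chips; eligible A, C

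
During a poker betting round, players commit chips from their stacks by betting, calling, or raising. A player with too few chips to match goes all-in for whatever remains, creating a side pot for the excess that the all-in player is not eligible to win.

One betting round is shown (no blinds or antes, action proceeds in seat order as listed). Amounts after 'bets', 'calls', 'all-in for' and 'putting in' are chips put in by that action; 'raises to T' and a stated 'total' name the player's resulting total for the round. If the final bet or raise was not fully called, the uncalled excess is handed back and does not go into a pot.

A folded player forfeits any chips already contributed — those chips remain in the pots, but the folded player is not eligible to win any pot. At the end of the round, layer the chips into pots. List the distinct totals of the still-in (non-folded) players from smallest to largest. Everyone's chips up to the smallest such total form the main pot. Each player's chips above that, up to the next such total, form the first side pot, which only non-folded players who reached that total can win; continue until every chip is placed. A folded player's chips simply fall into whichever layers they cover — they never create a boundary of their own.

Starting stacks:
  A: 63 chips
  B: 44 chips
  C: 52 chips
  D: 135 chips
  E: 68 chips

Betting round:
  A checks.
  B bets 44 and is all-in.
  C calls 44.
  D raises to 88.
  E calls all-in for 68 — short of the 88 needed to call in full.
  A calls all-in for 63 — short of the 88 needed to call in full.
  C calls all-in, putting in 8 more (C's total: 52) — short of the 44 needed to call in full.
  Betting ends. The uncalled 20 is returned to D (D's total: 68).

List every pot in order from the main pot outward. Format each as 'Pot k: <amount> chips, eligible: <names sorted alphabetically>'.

Pot 1: 220 chips, eligible: A, B, C, D, E
Pot 2: 32 chips, eligible: A, C, D, E
Pot 3: 33 chips, eligible: A, D, E
Pot 4: 10 chips, eligible: D, E

Derivation:
Contributions (after 20 returned to D): A=63, B=44, C=52, D=68, E=68
Pot levels (distinct totals of non-folded players): 44, 52, 63, 68
Layer 1-44: 44 each from A, B, C, D, E = 44*5 = 220 chips; eligible A, B, C, D, E
Layer 45-52: 8 each from A, C, D, E = 8*4 = 32 chips; eligible A, C, D, E
Layer 53-63: 11 each from A, D, E = 11*3 = 33 chips; eligible A, D, E
Layer 64-68: 5 each from D, E = 5*2 = 10 chips; eligible D, E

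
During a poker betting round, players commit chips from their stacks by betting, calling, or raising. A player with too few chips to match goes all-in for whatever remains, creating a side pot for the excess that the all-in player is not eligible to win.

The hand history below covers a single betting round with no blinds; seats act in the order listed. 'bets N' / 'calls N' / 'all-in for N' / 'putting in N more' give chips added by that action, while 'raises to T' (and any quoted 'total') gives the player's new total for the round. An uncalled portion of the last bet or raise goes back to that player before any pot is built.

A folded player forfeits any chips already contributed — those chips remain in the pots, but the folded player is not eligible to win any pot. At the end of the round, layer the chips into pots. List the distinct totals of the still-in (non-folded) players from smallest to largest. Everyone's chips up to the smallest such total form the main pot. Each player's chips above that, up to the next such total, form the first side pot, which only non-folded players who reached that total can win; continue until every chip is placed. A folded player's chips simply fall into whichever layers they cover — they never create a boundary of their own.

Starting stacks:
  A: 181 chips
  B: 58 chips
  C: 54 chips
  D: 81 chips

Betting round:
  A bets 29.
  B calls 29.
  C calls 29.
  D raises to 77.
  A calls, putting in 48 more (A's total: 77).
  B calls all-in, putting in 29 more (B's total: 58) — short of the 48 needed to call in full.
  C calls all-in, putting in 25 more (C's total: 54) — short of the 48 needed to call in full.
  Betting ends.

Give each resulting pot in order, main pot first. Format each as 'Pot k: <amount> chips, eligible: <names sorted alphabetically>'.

Pot 1: 216 chips, eligible: A, B, C, D
Pot 2: 12 chips, eligible: A, B, D
Pot 3: 38 chips, eligible: A, D

Derivation:
Contributions: A=77, B=58, C=54, D=77
Pot levels (distinct totals of non-folded players): 54, 58, 77
Layer 1-54: 54 each from A, B, C, D = 54*4 = 216 chips; eligible A, B, C, D
Layer 55-58: 4 each from A, B, D = 4*3 = 12 chips; eligible A, B, D
Layer 59-77: 19 each from A, D = 19*2 = 38 chips; eligible A, D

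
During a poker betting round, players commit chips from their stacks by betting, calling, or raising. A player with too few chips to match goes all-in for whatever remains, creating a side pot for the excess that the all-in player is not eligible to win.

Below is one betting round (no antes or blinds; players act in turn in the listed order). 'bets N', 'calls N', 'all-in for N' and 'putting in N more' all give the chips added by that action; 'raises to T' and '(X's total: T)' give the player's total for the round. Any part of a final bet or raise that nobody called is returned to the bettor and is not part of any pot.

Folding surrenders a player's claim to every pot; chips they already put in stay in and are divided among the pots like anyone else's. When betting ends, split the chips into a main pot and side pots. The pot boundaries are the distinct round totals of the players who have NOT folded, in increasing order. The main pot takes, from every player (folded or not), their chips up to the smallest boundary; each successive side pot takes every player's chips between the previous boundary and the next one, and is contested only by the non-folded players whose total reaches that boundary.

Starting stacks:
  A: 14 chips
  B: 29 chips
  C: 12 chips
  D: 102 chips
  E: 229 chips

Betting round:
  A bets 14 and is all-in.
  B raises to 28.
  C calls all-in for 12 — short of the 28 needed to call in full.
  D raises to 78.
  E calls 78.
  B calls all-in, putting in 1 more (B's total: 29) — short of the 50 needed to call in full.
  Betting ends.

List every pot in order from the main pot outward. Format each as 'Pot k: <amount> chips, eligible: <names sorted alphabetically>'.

Contributions: A=14, B=29, C=12, D=78, E=78
Pot levels (distinct totals of non-folded players): 12, 14, 29, 78
Layer 1-12: 12 each from A, B, C, D, E = 12*5 = 60 chips; eligible A, B, C, D, E
Layer 13-14: 2 each from A, B, D, E = 2*4 = 8 chips; eligible A, B, D, E
Layer 15-29: 15 each from B, D, E = 15*3 = 45 chips; eligible B, D, E
Layer 30-78: 49 each from D, E = 49*2 = 98 chips; eligible D, E

Pot 1: 60 chips, eligible: A, B, C, D, E
Pot 2: 8 chips, eligible: A, B, D, E
Pot 3: 45 chips, eligible: B, D, E
Pot 4: 98 chips, eligible: D, E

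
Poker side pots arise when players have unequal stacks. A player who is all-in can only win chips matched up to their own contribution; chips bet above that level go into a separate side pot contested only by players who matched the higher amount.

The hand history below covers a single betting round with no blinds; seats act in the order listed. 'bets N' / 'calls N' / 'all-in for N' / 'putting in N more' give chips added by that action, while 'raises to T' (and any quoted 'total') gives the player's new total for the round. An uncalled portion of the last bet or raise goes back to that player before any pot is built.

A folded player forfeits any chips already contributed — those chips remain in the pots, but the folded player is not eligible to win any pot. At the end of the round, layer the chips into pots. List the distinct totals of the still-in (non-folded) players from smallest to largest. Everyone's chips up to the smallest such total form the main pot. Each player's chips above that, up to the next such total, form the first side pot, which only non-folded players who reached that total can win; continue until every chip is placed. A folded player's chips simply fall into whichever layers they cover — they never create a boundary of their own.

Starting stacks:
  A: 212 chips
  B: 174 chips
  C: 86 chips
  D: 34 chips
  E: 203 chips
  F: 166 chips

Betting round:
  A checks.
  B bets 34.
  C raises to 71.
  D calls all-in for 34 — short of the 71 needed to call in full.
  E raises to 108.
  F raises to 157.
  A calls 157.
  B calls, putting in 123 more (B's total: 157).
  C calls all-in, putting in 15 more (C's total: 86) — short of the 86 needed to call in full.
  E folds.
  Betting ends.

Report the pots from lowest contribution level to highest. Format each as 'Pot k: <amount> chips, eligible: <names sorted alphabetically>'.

Pot 1: 204 chips, eligible: A, B, C, D, F
Pot 2: 260 chips, eligible: A, B, C, F
Pot 3: 235 chips, eligible: A, B, F

Derivation:
Contributions: A=157, B=157, C=86, D=34, E=108, F=157
Folded: E
Pot levels (distinct totals of non-folded players): 34, 86, 157
Layer 1-34: 34 each from A, B, C, D, E, F = 34*6 = 204 chips; eligible A, B, C, D, F
Layer 35-86: 52 each from A, B, C, E, F = 52*5 = 260 chips; eligible A, B, C, F
Layer 87-157: A 71 + B 71 + E 22 + F 71 = 235 chips; eligible A, B, F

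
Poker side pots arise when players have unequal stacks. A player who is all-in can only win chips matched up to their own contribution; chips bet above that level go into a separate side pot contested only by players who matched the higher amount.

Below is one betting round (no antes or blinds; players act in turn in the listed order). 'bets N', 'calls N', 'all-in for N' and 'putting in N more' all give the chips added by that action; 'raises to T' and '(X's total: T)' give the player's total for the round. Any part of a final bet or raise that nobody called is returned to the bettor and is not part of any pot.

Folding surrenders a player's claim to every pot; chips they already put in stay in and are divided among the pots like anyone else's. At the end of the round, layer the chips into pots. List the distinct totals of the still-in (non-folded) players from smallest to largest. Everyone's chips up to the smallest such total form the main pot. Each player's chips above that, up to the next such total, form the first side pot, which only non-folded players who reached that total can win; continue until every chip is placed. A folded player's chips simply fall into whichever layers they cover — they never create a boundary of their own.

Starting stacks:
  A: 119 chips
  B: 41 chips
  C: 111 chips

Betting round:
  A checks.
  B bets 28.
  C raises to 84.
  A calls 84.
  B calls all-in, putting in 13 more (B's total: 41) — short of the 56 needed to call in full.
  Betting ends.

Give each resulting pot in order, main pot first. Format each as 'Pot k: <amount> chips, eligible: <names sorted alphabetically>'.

Contributions: A=84, B=41, C=84
Pot levels (distinct totals of non-folded players): 41, 84
Layer 1-41: 41 each from A, B, C = 41*3 = 123 chips; eligible A, B, C
Layer 42-84: 43 each from A, C = 43*2 = 86 chips; eligible A, C

Pot 1: 123 chips, eligible: A, B, C
Pot 2: 86 chips, eligible: A, C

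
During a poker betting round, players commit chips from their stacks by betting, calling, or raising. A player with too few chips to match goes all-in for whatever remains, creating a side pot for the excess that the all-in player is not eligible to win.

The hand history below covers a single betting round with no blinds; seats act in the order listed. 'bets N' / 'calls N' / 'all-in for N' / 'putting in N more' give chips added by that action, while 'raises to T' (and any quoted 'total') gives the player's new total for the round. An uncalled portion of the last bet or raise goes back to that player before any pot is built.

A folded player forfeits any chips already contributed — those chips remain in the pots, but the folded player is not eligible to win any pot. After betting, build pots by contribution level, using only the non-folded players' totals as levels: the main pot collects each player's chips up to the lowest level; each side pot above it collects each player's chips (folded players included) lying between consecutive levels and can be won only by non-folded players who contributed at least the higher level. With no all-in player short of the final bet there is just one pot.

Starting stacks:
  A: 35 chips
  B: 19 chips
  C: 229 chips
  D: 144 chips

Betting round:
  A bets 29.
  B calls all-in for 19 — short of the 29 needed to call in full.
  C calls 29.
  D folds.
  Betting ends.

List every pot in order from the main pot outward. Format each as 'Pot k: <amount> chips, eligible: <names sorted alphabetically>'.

Pot 1: 57 chips, eligible: A, B, C
Pot 2: 20 chips, eligible: A, C

Derivation:
Contributions: A=29, B=19, C=29
Folded: D
Pot levels (distinct totals of non-folded players): 19, 29
Layer 1-19: 19 each from A, B, C = 19*3 = 57 chips; eligible A, B, C
Layer 20-29: 10 each from A, C = 10*2 = 20 chips; eligible A, C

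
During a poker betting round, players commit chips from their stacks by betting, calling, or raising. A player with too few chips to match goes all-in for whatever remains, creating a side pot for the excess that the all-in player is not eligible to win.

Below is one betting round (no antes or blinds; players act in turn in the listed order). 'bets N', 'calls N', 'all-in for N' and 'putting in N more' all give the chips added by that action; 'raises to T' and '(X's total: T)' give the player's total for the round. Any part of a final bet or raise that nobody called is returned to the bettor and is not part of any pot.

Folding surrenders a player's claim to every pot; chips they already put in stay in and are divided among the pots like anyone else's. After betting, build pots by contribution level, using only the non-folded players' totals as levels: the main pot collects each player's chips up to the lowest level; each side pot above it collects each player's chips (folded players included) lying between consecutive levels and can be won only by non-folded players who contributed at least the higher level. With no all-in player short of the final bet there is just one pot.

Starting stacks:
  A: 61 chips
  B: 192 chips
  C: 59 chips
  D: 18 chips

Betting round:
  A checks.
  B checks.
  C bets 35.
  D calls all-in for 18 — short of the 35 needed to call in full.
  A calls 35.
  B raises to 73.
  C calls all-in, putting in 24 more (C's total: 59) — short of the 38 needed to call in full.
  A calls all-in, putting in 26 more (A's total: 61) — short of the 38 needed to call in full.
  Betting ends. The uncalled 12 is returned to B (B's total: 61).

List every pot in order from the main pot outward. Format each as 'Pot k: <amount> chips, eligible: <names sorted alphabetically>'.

Contributions (after 12 returned to B): A=61, B=61, C=59, D=18
Pot levels (distinct totals of non-folded players): 18, 59, 61
Layer 1-18: 18 each from A, B, C, D = 18*4 = 72 chips; eligible A, B, C, D
Layer 19-59: 41 each from A, B, C = 41*3 = 123 chips; eligible A, B, C
Layer 60-61: 2 each from A, B = 2*2 = 4 chips; eligible A, B

Pot 1: 72 chips, eligible: A, B, C, D
Pot 2: 123 chips, eligible: A, B, C
Pot 3: 4 chips, eligible: A, B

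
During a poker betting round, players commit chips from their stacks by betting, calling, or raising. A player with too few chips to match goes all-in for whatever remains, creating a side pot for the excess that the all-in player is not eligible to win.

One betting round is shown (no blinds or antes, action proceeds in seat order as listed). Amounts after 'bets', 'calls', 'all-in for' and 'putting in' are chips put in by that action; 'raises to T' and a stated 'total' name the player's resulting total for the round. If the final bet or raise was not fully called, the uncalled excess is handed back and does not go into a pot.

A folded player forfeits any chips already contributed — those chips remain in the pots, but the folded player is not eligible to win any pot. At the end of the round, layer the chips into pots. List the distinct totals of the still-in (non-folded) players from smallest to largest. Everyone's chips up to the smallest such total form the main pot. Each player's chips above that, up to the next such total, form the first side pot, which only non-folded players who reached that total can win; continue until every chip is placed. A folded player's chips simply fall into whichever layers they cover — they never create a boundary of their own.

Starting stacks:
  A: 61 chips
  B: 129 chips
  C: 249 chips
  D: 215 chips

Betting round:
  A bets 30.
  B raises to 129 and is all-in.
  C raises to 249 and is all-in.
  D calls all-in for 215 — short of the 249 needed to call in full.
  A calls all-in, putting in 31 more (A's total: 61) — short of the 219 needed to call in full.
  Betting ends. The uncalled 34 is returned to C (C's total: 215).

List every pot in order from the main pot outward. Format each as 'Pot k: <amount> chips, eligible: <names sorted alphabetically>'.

Contributions (after 34 returned to C): A=61, B=129, C=215, D=215
Pot levels (distinct totals of non-folded players): 61, 129, 215
Layer 1-61: 61 each from A, B, C, D = 61*4 = 244 chips; eligible A, B, C, D
Layer 62-129: 68 each from B, C, D = 68*3 = 204 chips; eligible B, C, D
Layer 130-215: 86 each from C, D = 86*2 = 172 chips; eligible C, D

Pot 1: 244 chips, eligible: A, B, C, D
Pot 2: 204 chips, eligible: B, C, D
Pot 3: 172 chips, eligible: C, D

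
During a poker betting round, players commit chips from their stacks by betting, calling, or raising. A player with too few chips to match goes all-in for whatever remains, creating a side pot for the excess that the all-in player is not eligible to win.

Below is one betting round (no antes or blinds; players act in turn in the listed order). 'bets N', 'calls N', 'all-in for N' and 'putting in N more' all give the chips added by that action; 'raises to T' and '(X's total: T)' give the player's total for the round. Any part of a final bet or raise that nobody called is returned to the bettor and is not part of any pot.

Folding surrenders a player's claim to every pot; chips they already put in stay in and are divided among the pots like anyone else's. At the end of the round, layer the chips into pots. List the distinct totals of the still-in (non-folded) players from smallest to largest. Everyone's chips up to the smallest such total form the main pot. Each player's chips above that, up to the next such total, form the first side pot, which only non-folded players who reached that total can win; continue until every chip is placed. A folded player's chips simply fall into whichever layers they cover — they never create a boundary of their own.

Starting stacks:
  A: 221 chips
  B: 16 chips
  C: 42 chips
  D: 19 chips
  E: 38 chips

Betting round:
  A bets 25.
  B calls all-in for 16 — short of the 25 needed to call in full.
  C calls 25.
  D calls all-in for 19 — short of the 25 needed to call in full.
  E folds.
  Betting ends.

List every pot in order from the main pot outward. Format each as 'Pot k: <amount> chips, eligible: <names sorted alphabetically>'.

Contributions: A=25, B=16, C=25, D=19
Folded: E
Pot levels (distinct totals of non-folded players): 16, 19, 25
Layer 1-16: 16 each from A, B, C, D = 16*4 = 64 chips; eligible A, B, C, D
Layer 17-19: 3 each from A, C, D = 3*3 = 9 chips; eligible A, C, D
Layer 20-25: 6 each from A, C = 6*2 = 12 chips; eligible A, C

Pot 1: 64 chips, eligible: A, B, C, D
Pot 2: 9 chips, eligible: A, C, D
Pot 3: 12 chips, eligible: A, C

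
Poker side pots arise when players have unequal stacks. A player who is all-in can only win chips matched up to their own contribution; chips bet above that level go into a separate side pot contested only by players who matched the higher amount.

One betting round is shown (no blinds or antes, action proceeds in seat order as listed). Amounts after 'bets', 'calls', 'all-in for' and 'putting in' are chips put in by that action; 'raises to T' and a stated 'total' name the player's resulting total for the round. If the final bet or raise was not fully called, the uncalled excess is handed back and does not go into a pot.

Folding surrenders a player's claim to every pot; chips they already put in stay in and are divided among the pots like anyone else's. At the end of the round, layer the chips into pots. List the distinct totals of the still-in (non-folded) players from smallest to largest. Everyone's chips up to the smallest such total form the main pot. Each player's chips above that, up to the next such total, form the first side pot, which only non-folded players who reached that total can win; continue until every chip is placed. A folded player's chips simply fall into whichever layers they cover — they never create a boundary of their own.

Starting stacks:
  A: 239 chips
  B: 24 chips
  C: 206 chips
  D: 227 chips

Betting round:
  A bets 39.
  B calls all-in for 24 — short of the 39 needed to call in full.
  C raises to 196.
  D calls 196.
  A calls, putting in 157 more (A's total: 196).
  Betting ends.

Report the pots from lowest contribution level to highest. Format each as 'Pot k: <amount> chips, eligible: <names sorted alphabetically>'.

Pot 1: 96 chips, eligible: A, B, C, D
Pot 2: 516 chips, eligible: A, C, D

Derivation:
Contributions: A=196, B=24, C=196, D=196
Pot levels (distinct totals of non-folded players): 24, 196
Layer 1-24: 24 each from A, B, C, D = 24*4 = 96 chips; eligible A, B, C, D
Layer 25-196: 172 each from A, C, D = 172*3 = 516 chips; eligible A, C, D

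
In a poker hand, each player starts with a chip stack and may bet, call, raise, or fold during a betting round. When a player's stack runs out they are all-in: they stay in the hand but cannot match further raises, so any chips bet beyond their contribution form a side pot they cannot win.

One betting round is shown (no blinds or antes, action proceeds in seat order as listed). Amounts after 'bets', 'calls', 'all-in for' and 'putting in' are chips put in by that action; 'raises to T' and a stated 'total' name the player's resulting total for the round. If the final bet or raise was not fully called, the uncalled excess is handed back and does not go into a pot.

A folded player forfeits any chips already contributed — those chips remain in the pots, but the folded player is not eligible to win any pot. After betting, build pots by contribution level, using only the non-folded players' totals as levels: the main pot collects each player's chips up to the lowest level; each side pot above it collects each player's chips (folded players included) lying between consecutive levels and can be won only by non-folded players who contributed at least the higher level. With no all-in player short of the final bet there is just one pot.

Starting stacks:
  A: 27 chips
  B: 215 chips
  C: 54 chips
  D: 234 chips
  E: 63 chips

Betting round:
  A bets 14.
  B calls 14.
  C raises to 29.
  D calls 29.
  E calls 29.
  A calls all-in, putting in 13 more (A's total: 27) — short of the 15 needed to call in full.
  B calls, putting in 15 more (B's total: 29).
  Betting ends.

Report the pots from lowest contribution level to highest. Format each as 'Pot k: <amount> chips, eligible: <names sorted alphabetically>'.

Contributions: A=27, B=29, C=29, D=29, E=29
Pot levels (distinct totals of non-folded players): 27, 29
Layer 1-27: 27 each from A, B, C, D, E = 27*5 = 135 chips; eligible A, B, C, D, E
Layer 28-29: 2 each from B, C, D, E = 2*4 = 8 chips; eligible B, C, D, E

Pot 1: 135 chips, eligible: A, B, C, D, E
Pot 2: 8 chips, eligible: B, C, D, E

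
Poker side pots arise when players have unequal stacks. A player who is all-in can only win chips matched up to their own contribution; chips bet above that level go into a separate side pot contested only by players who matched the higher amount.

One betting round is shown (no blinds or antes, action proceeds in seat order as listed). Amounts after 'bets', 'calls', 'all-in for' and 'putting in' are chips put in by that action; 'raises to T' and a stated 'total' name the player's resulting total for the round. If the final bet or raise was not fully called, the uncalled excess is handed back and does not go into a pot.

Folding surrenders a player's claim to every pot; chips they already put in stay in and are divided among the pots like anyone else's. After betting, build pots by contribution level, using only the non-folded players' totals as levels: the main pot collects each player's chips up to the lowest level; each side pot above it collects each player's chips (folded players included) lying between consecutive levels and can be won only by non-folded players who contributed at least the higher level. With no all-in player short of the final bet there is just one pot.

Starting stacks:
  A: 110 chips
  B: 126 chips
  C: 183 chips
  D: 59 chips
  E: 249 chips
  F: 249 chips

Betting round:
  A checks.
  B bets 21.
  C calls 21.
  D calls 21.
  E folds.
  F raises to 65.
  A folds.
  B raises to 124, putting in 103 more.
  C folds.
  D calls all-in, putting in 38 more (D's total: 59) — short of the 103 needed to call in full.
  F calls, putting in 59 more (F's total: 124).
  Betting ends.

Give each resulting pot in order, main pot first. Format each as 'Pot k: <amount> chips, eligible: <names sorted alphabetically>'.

Pot 1: 198 chips, eligible: B, D, F
Pot 2: 130 chips, eligible: B, F

Derivation:
Contributions: B=124, C=21, D=59, F=124
Folded: A, C, E
Pot levels (distinct totals of non-folded players): 59, 124
Layer 1-59: B 59 + C 21 + D 59 + F 59 = 198 chips; eligible B, D, F
Layer 60-124: 65 each from B, F = 65*2 = 130 chips; eligible B, F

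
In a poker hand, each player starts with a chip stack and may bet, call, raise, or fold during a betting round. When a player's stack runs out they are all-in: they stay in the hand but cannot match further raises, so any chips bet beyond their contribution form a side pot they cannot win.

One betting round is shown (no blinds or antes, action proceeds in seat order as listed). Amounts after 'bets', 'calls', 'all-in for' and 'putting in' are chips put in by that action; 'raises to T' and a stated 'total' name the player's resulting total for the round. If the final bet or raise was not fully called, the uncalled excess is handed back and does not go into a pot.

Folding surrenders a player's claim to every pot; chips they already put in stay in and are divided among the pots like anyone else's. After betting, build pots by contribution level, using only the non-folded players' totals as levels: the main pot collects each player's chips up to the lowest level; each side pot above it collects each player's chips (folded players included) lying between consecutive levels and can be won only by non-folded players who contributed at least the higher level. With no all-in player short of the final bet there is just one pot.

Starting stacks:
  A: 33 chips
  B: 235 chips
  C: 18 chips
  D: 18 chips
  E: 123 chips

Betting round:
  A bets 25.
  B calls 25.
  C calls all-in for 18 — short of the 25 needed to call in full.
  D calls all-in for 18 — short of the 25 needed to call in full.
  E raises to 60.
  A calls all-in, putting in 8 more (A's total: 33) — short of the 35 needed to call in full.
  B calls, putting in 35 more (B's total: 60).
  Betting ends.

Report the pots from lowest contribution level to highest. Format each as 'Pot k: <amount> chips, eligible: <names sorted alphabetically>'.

Pot 1: 90 chips, eligible: A, B, C, D, E
Pot 2: 45 chips, eligible: A, B, E
Pot 3: 54 chips, eligible: B, E

Derivation:
Contributions: A=33, B=60, C=18, D=18, E=60
Pot levels (distinct totals of non-folded players): 18, 33, 60
Layer 1-18: 18 each from A, B, C, D, E = 18*5 = 90 chips; eligible A, B, C, D, E
Layer 19-33: 15 each from A, B, E = 15*3 = 45 chips; eligible A, B, E
Layer 34-60: 27 each from B, E = 27*2 = 54 chips; eligible B, E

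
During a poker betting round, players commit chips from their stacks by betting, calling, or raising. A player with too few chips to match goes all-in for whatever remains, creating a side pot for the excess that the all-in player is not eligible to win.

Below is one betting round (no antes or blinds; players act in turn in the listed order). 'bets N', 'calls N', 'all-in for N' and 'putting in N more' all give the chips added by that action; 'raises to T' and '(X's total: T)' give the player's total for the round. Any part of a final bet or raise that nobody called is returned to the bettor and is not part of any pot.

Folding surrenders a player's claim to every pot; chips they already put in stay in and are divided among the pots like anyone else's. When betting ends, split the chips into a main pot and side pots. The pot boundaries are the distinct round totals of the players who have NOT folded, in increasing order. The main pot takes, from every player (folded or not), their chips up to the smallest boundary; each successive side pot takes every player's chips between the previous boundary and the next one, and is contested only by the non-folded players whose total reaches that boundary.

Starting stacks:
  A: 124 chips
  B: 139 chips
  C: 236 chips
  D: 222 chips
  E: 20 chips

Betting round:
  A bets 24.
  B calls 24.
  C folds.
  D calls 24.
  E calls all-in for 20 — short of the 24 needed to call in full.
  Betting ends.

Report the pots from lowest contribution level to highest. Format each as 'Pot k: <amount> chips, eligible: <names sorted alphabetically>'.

Contributions: A=24, B=24, D=24, E=20
Folded: C
Pot levels (distinct totals of non-folded players): 20, 24
Layer 1-20: 20 each from A, B, D, E = 20*4 = 80 chips; eligible A, B, D, E
Layer 21-24: 4 each from A, B, D = 4*3 = 12 chips; eligible A, B, D

Pot 1: 80 chips, eligible: A, B, D, E
Pot 2: 12 chips, eligible: A, B, D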